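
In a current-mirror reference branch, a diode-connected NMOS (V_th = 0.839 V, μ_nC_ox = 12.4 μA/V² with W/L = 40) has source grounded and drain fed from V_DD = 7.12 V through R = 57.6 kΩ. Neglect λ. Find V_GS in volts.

V_GS = 1.47 V

With gate tied to drain, V_GS = V_DS ≥ V_GS − V_th, so the device is in saturation.
k_n = μ_nC_ox · (W/L) = 0.496 mA/V².
KCL at the drain: ½ k_n (V_GS − V_th)² = (V_DD − V_GS)/R.
Let x = V_GS − 0.839. Then 14.3 x² + x − 6.281 = 0, giving x = 0.629 V (positive root), so V_GS = 1.47 V.
I_D = (V_DD − V_GS)/R = (7.12 − 1.47) / 57.6 = 0.0981 mA.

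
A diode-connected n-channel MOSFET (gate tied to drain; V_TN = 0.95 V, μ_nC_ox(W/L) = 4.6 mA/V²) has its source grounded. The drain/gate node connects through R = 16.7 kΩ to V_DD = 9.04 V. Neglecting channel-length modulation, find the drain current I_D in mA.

I_D = 0.458 mA

With gate tied to drain, V_GS = V_DS ≥ V_GS − V_TN, so the device is in saturation.
KCL at the drain: ½ k_n (V_GS − V_TN)² = (V_DD − V_GS)/R.
Let x = V_GS − 0.95. Then 38.4 x² + x − 8.09 = 0, giving x = 0.446 V (positive root), so V_GS = 1.4 V.
I_D = (V_DD − V_GS)/R = (9.04 − 1.4) / 16.7 = 0.458 mA.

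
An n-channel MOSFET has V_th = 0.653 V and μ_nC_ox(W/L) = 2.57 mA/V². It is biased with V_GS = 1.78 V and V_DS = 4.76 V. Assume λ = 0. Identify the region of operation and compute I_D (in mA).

Saturation; I_D = 1.63 mA

V_ov = V_GS − V_th = 1.78 − 0.653 = 1.13 V.
Since V_DS = 4.76 V ≥ V_ov = 1.13 V, the device is in saturation.
I_D = ½ k_n V_ov² = 0.5 × 2.57 × 1.13² = 1.63 mA.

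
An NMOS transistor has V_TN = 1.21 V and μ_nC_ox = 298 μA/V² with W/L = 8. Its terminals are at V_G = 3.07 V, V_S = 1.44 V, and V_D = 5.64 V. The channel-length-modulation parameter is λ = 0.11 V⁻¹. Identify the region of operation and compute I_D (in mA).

V_GS = V_G − V_S = 3.07 − 1.44 = 1.63 V; V_DS = V_D − V_S = 5.64 − 1.44 = 4.2 V.
k_n = μ_nC_ox · (W/L) = 2.384 mA/V².
V_ov = V_GS − V_TN = 1.63 − 1.21 = 0.42 V.
Since V_DS = 4.2 V ≥ V_ov = 0.42 V, the device is in saturation.
I_D = ½ k_n V_ov² (1 + λ V_DS) = 0.5 × 2.384 × 0.42² × (1 + 0.11 × 4.2) = 0.307 mA.

Saturation; I_D = 0.307 mA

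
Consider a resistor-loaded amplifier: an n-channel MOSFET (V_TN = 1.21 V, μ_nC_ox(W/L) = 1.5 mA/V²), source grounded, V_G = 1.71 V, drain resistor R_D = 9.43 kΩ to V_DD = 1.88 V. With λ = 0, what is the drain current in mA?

V_GS = V_G = 1.71 V, so V_ov = 1.71 − 1.21 = 0.5 V.
Assume saturation: I_D = ½ k_n V_ov² = 0.5 × 1.5 × 0.5² = 0.188 mA, giving V_DS = V_DD − I_D R_D = 1.88 − 0.188 × 9.43 = 0.112 V.
But 0.112 V < V_ov = 0.5 V, so the device is actually in triode.
In triode I_D = k_n[V_ov V_DS − ½ V_DS²] and I_D = (V_DD − V_DS)/R_D. Equating: 7.07 V_DS² − 8.072 V_DS + 1.88 = 0, giving V_DS = 0.326 V (the root below V_ov).
I_D = (1.88 − 0.326) / 9.43 = 0.165 mA.

I_D = 0.165 mA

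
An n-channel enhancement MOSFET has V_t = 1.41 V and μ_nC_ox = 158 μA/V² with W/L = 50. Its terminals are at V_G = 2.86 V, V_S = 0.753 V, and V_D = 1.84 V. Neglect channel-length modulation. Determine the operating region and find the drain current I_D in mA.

Saturation; I_D = 1.92 mA

V_GS = V_G − V_S = 2.86 − 0.753 = 2.11 V; V_DS = V_D − V_S = 1.84 − 0.753 = 1.09 V.
k_n = μ_nC_ox · (W/L) = 7.9 mA/V².
V_ov = V_GS − V_t = 2.11 − 1.41 = 0.697 V.
Since V_DS = 1.09 V ≥ V_ov = 0.697 V, the device is in saturation.
I_D = ½ k_n V_ov² = 0.5 × 7.9 × 0.697² = 1.92 mA.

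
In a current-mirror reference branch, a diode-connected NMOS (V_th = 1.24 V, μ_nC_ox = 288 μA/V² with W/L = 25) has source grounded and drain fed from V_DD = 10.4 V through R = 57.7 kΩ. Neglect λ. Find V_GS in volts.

V_GS = 1.45 V

With gate tied to drain, V_GS = V_DS ≥ V_GS − V_th, so the device is in saturation.
k_n = μ_nC_ox · (W/L) = 7.2 mA/V².
KCL at the drain: ½ k_n (V_GS − V_th)² = (V_DD − V_GS)/R.
Let x = V_GS − 1.24. Then 208 x² + x − 9.16 = 0, giving x = 0.208 V (positive root), so V_GS = 1.45 V.
I_D = (V_DD − V_GS)/R = (10.4 − 1.45) / 57.7 = 0.155 mA.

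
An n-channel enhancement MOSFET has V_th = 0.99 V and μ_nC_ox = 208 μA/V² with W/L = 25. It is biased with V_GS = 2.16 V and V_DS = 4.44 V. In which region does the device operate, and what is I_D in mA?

k_n = μ_nC_ox · (W/L) = 5.2 mA/V².
V_ov = V_GS − V_th = 2.16 − 0.99 = 1.17 V.
Since V_DS = 4.44 V ≥ V_ov = 1.17 V, the device is in saturation.
I_D = ½ k_n V_ov² = 0.5 × 5.2 × 1.17² = 3.56 mA.

Saturation; I_D = 3.56 mA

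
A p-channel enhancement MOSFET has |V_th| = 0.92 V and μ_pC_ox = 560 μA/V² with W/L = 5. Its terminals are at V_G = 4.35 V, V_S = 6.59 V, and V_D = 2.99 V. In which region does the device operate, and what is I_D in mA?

Saturation; I_D = 2.44 mA

V_SG = V_S − V_G = 6.59 − 4.35 = 2.24 V; V_SD = V_S − V_D = 6.59 − 2.99 = 3.6 V.
k_p = μ_pC_ox · (W/L) = 2.8 mA/V².
V_ov = V_SG − |V_th| = 2.24 − 0.92 = 1.32 V.
Since V_SD = 3.6 V ≥ V_ov = 1.32 V, the device is in saturation.
I_D = ½ k_p V_ov² = 0.5 × 2.8 × 1.32² = 2.44 mA.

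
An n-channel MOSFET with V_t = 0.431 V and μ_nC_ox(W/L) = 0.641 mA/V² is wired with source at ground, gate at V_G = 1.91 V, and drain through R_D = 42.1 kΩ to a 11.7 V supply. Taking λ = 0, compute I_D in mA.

V_GS = V_G = 1.91 V, so V_ov = 1.91 − 0.431 = 1.48 V.
Assume saturation: I_D = ½ k_n V_ov² = 0.5 × 0.641 × 1.48² = 0.701 mA, giving V_DS = V_DD − I_D R_D = 11.7 − 0.701 × 42.1 = -17.8 V.
But -17.8 V < V_ov = 1.48 V, so the device is actually in triode.
In triode I_D = k_n[V_ov V_DS − ½ V_DS²] and I_D = (V_DD − V_DS)/R_D. Equating: 13.5 V_DS² − 40.91 V_DS + 11.7 = 0, giving V_DS = 0.32 V (the root below V_ov).
I_D = (11.7 − 0.32) / 42.1 = 0.27 mA.

I_D = 0.270 mA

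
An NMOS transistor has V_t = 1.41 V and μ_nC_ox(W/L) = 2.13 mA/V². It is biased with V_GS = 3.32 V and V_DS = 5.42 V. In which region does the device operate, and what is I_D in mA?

Saturation; I_D = 3.89 mA

V_ov = V_GS − V_t = 3.32 − 1.41 = 1.91 V.
Since V_DS = 5.42 V ≥ V_ov = 1.91 V, the device is in saturation.
I_D = ½ k_n V_ov² = 0.5 × 2.13 × 1.91² = 3.89 mA.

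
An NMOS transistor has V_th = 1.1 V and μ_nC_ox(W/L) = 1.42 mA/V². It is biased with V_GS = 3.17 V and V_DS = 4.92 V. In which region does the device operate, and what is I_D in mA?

Saturation; I_D = 3.04 mA

V_ov = V_GS − V_th = 3.17 − 1.1 = 2.07 V.
Since V_DS = 4.92 V ≥ V_ov = 2.07 V, the device is in saturation.
I_D = ½ k_n V_ov² = 0.5 × 1.42 × 2.07² = 3.04 mA.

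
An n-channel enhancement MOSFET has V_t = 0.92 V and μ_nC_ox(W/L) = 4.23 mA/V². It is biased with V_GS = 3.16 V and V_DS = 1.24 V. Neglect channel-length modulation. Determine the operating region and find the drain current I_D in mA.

V_ov = V_GS − V_t = 3.16 − 0.92 = 2.24 V.
Since V_DS = 1.24 V < V_ov = 2.24 V, the device is in the triode region.
I_D = k_n [V_ov · V_DS − ½ V_DS²] = 4.23 × [2.24 × 1.24 − 0.5 × 1.24²] = 8.5 mA.

Triode; I_D = 8.50 mA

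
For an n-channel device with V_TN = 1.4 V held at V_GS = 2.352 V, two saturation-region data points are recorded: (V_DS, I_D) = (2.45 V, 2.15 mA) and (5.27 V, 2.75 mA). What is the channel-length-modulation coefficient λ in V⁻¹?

With V_GS fixed, I_D ∝ (1 + λ V_DS) in saturation, so I_D2/I_D1 = (1 + λ V_DS2)/(1 + λ V_DS1).
2.75/2.15 = 1.279 = (1 + 5.27 λ)/(1 + 2.45 λ).
Solving: λ (I_D1 V_DS2 − I_D2 V_DS1) = I_D2 − I_D1, so λ = (2.75 − 2.15) / (2.15 × 5.27 − 2.75 × 2.45) = 0.6 / 4.59 = 0.131 V⁻¹.

λ = 0.131 V⁻¹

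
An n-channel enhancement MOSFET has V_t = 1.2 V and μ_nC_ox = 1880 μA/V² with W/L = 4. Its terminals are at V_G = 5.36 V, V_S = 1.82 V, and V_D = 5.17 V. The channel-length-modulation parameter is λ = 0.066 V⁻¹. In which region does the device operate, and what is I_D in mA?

V_GS = V_G − V_S = 5.36 − 1.82 = 3.54 V; V_DS = V_D − V_S = 5.17 − 1.82 = 3.35 V.
k_n = μ_nC_ox · (W/L) = 7.52 mA/V².
V_ov = V_GS − V_t = 3.54 − 1.2 = 2.34 V.
Since V_DS = 3.35 V ≥ V_ov = 2.34 V, the device is in saturation.
I_D = ½ k_n V_ov² (1 + λ V_DS) = 0.5 × 7.52 × 2.34² × (1 + 0.066 × 3.35) = 25.1 mA.

Saturation; I_D = 25.1 mA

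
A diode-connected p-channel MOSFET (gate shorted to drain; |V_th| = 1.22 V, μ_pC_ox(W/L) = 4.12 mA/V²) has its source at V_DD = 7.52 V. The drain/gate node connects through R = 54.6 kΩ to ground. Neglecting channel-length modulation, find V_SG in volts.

With gate tied to drain, V_SG = V_SD ≥ V_SG − |V_th|, so the device is in saturation.
KCL at the drain: ½ k_p (V_SG − |V_th|)² = (V_DD − V_SG)/R.
Let x = V_SG − 1.22. Then 112 x² + x − 6.3 = 0, giving x = 0.232 V (positive root), so V_SG = 1.45 V.
I_D = (V_DD − V_SG)/R = (7.52 − 1.45) / 54.6 = 0.111 mA.

V_SG = 1.45 V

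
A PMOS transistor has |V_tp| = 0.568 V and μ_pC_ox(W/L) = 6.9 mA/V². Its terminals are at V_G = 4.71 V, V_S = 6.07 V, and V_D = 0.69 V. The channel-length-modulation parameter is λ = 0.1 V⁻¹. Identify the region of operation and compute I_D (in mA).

Saturation; I_D = 3.33 mA

V_SG = V_S − V_G = 6.07 − 4.71 = 1.36 V; V_SD = V_S − V_D = 6.07 − 0.69 = 5.38 V.
V_ov = V_SG − |V_tp| = 1.36 − 0.568 = 0.792 V.
Since V_SD = 5.38 V ≥ V_ov = 0.792 V, the device is in saturation.
I_D = ½ k_p V_ov² (1 + λ V_SD) = 0.5 × 6.9 × 0.792² × (1 + 0.1 × 5.38) = 3.33 mA.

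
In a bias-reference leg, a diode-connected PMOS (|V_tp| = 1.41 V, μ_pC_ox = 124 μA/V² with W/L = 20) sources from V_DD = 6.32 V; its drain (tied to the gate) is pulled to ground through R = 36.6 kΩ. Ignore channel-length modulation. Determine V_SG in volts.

With gate tied to drain, V_SG = V_SD ≥ V_SG − |V_tp|, so the device is in saturation.
k_p = μ_pC_ox · (W/L) = 2.48 mA/V².
KCL at the drain: ½ k_p (V_SG − |V_tp|)² = (V_DD − V_SG)/R.
Let x = V_SG − 1.41. Then 45.4 x² + x − 4.91 = 0, giving x = 0.318 V (positive root), so V_SG = 1.73 V.
I_D = (V_DD − V_SG)/R = (6.32 − 1.73) / 36.6 = 0.125 mA.

V_SG = 1.73 V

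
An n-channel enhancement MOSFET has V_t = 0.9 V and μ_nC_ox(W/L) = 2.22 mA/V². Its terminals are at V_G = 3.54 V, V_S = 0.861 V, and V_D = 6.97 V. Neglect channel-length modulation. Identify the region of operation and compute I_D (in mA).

Saturation; I_D = 3.51 mA

V_GS = V_G − V_S = 3.54 − 0.861 = 2.68 V; V_DS = V_D − V_S = 6.97 − 0.861 = 6.11 V.
V_ov = V_GS − V_t = 2.68 − 0.9 = 1.78 V.
Since V_DS = 6.11 V ≥ V_ov = 1.78 V, the device is in saturation.
I_D = ½ k_n V_ov² = 0.5 × 2.22 × 1.78² = 3.51 mA.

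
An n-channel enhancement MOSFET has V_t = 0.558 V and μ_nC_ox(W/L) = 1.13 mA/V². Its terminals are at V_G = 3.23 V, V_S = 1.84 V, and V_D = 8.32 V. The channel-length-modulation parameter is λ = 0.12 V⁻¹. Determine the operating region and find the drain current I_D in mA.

V_GS = V_G − V_S = 3.23 − 1.84 = 1.39 V; V_DS = V_D − V_S = 8.32 − 1.84 = 6.48 V.
V_ov = V_GS − V_t = 1.39 − 0.558 = 0.832 V.
Since V_DS = 6.48 V ≥ V_ov = 0.832 V, the device is in saturation.
I_D = ½ k_n V_ov² (1 + λ V_DS) = 0.5 × 1.13 × 0.832² × (1 + 0.12 × 6.48) = 0.695 mA.

Saturation; I_D = 0.695 mA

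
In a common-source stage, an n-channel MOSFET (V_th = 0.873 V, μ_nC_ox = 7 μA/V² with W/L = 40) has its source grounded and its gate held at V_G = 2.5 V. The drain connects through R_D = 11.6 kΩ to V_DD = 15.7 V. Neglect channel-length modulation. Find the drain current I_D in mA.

V_GS = V_G = 2.5 V, so V_ov = 2.5 − 0.873 = 1.63 V.
k_n = μ_nC_ox · (W/L) = 0.28 mA/V².
Assume saturation: I_D = ½ k_n V_ov² = 0.5 × 0.28 × 1.63² = 0.371 mA, giving V_DS = V_DD − I_D R_D = 15.7 − 0.371 × 11.6 = 11.4 V.
V_DS = 11.4 V ≥ V_ov = 1.63 V, confirming saturation.

I_D = 0.371 mA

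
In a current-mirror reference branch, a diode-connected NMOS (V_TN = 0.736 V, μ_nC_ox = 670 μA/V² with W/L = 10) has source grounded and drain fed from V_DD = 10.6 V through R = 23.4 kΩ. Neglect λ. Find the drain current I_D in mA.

I_D = 0.407 mA

With gate tied to drain, V_GS = V_DS ≥ V_GS − V_TN, so the device is in saturation.
k_n = μ_nC_ox · (W/L) = 6.7 mA/V².
KCL at the drain: ½ k_n (V_GS − V_TN)² = (V_DD − V_GS)/R.
Let x = V_GS − 0.736. Then 78.4 x² + x − 9.864 = 0, giving x = 0.348 V (positive root), so V_GS = 1.08 V.
I_D = (V_DD − V_GS)/R = (10.6 − 1.08) / 23.4 = 0.407 mA.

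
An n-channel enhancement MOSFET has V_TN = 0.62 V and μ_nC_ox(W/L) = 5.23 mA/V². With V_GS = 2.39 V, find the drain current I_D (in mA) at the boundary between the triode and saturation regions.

At the boundary V_DS = V_ov = V_GS − V_TN = 2.39 − 0.62 = 1.77 V.
I_D = ½ k_n V_ov² = 0.5 × 5.23 × 1.77² = 8.19 mA.

I_D = 8.19 mA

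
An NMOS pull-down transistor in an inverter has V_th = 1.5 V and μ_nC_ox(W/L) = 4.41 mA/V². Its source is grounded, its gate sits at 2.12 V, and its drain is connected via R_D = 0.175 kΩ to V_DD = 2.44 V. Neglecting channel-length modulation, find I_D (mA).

V_GS = V_G = 2.12 V, so V_ov = 2.12 − 1.5 = 0.62 V.
Assume saturation: I_D = ½ k_n V_ov² = 0.5 × 4.41 × 0.62² = 0.848 mA, giving V_DS = V_DD − I_D R_D = 2.44 − 0.848 × 0.175 = 2.29 V.
V_DS = 2.29 V ≥ V_ov = 0.62 V, confirming saturation.

I_D = 0.848 mA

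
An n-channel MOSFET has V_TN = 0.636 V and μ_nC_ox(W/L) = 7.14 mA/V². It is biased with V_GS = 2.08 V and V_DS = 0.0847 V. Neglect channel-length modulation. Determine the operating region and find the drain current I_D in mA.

V_ov = V_GS − V_TN = 2.08 − 0.636 = 1.44 V.
Since V_DS = 0.0847 V < V_ov = 1.44 V, the device is in the triode region.
I_D = k_n [V_ov · V_DS − ½ V_DS²] = 7.14 × [1.44 × 0.0847 − 0.5 × 0.0847²] = 0.848 mA.

Triode; I_D = 0.848 mA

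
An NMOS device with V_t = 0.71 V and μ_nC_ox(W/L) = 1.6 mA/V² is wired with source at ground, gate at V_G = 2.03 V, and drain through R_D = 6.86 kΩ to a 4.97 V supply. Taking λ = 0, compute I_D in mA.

V_GS = V_G = 2.03 V, so V_ov = 2.03 − 0.71 = 1.32 V.
Assume saturation: I_D = ½ k_n V_ov² = 0.5 × 1.6 × 1.32² = 1.39 mA, giving V_DS = V_DD − I_D R_D = 4.97 − 1.39 × 6.86 = -4.59 V.
But -4.59 V < V_ov = 1.32 V, so the device is actually in triode.
In triode I_D = k_n[V_ov V_DS − ½ V_DS²] and I_D = (V_DD − V_DS)/R_D. Equating: 5.49 V_DS² − 15.49 V_DS + 4.97 = 0, giving V_DS = 0.369 V (the root below V_ov).
I_D = (4.97 − 0.369) / 6.86 = 0.671 mA.

I_D = 0.671 mA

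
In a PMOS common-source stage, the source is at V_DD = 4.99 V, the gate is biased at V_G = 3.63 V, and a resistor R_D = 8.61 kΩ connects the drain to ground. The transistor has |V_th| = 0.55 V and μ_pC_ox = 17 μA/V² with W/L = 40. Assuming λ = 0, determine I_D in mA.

I_D = 0.223 mA

V_SG = V_DD − V_G = 4.99 − 3.63 = 1.36 V, so V_ov = 1.36 − 0.55 = 0.81 V.
k_p = μ_pC_ox · (W/L) = 0.68 mA/V².
Assume saturation: I_D = ½ k_p V_ov² = 0.5 × 0.68 × 0.81² = 0.223 mA, giving V_SD = V_DD − I_D R_D = 4.99 − 0.223 × 8.61 = 3.07 V.
V_SD = 3.07 V ≥ V_ov = 0.81 V, confirming saturation.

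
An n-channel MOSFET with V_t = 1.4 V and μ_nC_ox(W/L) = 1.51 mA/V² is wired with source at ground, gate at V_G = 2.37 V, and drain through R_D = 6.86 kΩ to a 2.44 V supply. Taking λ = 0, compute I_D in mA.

V_GS = V_G = 2.37 V, so V_ov = 2.37 − 1.4 = 0.97 V.
Assume saturation: I_D = ½ k_n V_ov² = 0.5 × 1.51 × 0.97² = 0.71 mA, giving V_DS = V_DD − I_D R_D = 2.44 − 0.71 × 6.86 = -2.43 V.
But -2.43 V < V_ov = 0.97 V, so the device is actually in triode.
In triode I_D = k_n[V_ov V_DS − ½ V_DS²] and I_D = (V_DD − V_DS)/R_D. Equating: 5.18 V_DS² − 11.05 V_DS + 2.44 = 0, giving V_DS = 0.25 V (the root below V_ov).
I_D = (2.44 − 0.25) / 6.86 = 0.319 mA.

I_D = 0.319 mA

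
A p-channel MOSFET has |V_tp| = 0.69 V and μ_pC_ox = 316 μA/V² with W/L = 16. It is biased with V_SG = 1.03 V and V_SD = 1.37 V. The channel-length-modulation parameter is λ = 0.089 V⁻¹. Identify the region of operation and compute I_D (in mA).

k_p = μ_pC_ox · (W/L) = 5.056 mA/V².
V_ov = V_SG − |V_tp| = 1.03 − 0.69 = 0.34 V.
Since V_SD = 1.37 V ≥ V_ov = 0.34 V, the device is in saturation.
I_D = ½ k_p V_ov² (1 + λ V_SD) = 0.5 × 5.056 × 0.34² × (1 + 0.089 × 1.37) = 0.328 mA.

Saturation; I_D = 0.328 mA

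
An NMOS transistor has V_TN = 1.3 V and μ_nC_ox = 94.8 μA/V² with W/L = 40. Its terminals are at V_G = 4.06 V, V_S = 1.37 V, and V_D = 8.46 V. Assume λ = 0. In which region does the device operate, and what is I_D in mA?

Saturation; I_D = 3.66 mA

V_GS = V_G − V_S = 4.06 − 1.37 = 2.69 V; V_DS = V_D − V_S = 8.46 − 1.37 = 7.09 V.
k_n = μ_nC_ox · (W/L) = 3.792 mA/V².
V_ov = V_GS − V_TN = 2.69 − 1.3 = 1.39 V.
Since V_DS = 7.09 V ≥ V_ov = 1.39 V, the device is in saturation.
I_D = ½ k_n V_ov² = 0.5 × 3.792 × 1.39² = 3.66 mA.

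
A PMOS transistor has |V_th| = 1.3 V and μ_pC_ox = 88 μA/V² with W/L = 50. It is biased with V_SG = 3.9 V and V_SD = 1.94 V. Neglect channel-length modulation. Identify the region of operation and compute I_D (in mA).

Triode; I_D = 13.9 mA

k_p = μ_pC_ox · (W/L) = 4.4 mA/V².
V_ov = V_SG − |V_th| = 3.9 − 1.3 = 2.6 V.
Since V_SD = 1.94 V < V_ov = 2.6 V, the device is in the triode region.
I_D = k_p [V_ov · V_SD − ½ V_SD²] = 4.4 × [2.6 × 1.94 − 0.5 × 1.94²] = 13.9 mA.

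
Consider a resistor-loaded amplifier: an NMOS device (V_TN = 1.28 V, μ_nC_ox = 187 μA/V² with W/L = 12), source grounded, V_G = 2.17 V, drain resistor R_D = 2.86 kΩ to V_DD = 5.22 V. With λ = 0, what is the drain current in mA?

I_D = 0.889 mA

V_GS = V_G = 2.17 V, so V_ov = 2.17 − 1.28 = 0.89 V.
k_n = μ_nC_ox · (W/L) = 2.244 mA/V².
Assume saturation: I_D = ½ k_n V_ov² = 0.5 × 2.244 × 0.89² = 0.889 mA, giving V_DS = V_DD − I_D R_D = 5.22 − 0.889 × 2.86 = 2.68 V.
V_DS = 2.68 V ≥ V_ov = 0.89 V, confirming saturation.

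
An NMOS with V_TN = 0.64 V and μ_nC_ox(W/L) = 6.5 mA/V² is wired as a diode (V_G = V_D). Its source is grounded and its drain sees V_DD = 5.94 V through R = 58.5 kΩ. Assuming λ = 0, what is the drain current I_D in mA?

With gate tied to drain, V_GS = V_DS ≥ V_GS − V_TN, so the device is in saturation.
KCL at the drain: ½ k_n (V_GS − V_TN)² = (V_DD − V_GS)/R.
Let x = V_GS − 0.64. Then 190 x² + x − 5.3 = 0, giving x = 0.164 V (positive root), so V_GS = 0.804 V.
I_D = (V_DD − V_GS)/R = (5.94 − 0.804) / 58.5 = 0.0878 mA.

I_D = 0.0878 mA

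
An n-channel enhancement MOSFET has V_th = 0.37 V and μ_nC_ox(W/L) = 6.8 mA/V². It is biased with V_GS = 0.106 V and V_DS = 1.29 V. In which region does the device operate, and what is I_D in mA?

Cutoff; I_D = 0 mA

V_GS = 0.106 V < V_th = 0.37 V, so the transistor is in cutoff.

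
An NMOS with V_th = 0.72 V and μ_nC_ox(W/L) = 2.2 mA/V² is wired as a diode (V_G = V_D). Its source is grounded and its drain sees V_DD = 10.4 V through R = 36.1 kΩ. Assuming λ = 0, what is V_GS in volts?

V_GS = 1.20 V

With gate tied to drain, V_GS = V_DS ≥ V_GS − V_th, so the device is in saturation.
KCL at the drain: ½ k_n (V_GS − V_th)² = (V_DD − V_GS)/R.
Let x = V_GS − 0.72. Then 39.7 x² + x − 9.68 = 0, giving x = 0.481 V (positive root), so V_GS = 1.2 V.
I_D = (V_DD − V_GS)/R = (10.4 − 1.2) / 36.1 = 0.255 mA.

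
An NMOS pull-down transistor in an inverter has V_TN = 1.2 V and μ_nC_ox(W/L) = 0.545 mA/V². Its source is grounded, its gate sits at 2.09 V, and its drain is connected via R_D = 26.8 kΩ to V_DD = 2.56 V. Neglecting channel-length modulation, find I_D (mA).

V_GS = V_G = 2.09 V, so V_ov = 2.09 − 1.2 = 0.89 V.
Assume saturation: I_D = ½ k_n V_ov² = 0.5 × 0.545 × 0.89² = 0.216 mA, giving V_DS = V_DD − I_D R_D = 2.56 − 0.216 × 26.8 = -3.22 V.
But -3.22 V < V_ov = 0.89 V, so the device is actually in triode.
In triode I_D = k_n[V_ov V_DS − ½ V_DS²] and I_D = (V_DD − V_DS)/R_D. Equating: 7.3 V_DS² − 14 V_DS + 2.56 = 0, giving V_DS = 0.205 V (the root below V_ov).
I_D = (2.56 − 0.205) / 26.8 = 0.0879 mA.

I_D = 0.0879 mA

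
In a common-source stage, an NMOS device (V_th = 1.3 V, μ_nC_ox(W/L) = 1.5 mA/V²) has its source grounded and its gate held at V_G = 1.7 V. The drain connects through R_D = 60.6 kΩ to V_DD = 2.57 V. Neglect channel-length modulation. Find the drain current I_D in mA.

I_D = 0.0412 mA

V_GS = V_G = 1.7 V, so V_ov = 1.7 − 1.3 = 0.4 V.
Assume saturation: I_D = ½ k_n V_ov² = 0.5 × 1.5 × 0.4² = 0.12 mA, giving V_DS = V_DD − I_D R_D = 2.57 − 0.12 × 60.6 = -4.7 V.
But -4.7 V < V_ov = 0.4 V, so the device is actually in triode.
In triode I_D = k_n[V_ov V_DS − ½ V_DS²] and I_D = (V_DD − V_DS)/R_D. Equating: 45.5 V_DS² − 37.36 V_DS + 2.57 = 0, giving V_DS = 0.0758 V (the root below V_ov).
I_D = (2.57 − 0.0758) / 60.6 = 0.0412 mA.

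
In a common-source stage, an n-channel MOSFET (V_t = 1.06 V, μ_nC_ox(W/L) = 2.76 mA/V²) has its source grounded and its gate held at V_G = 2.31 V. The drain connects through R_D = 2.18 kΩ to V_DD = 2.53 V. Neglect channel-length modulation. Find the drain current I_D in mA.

V_GS = V_G = 2.31 V, so V_ov = 2.31 − 1.06 = 1.25 V.
Assume saturation: I_D = ½ k_n V_ov² = 0.5 × 2.76 × 1.25² = 2.16 mA, giving V_DS = V_DD − I_D R_D = 2.53 − 2.16 × 2.18 = -2.17 V.
But -2.17 V < V_ov = 1.25 V, so the device is actually in triode.
In triode I_D = k_n[V_ov V_DS − ½ V_DS²] and I_D = (V_DD − V_DS)/R_D. Equating: 3.01 V_DS² − 8.521 V_DS + 2.53 = 0, giving V_DS = 0.337 V (the root below V_ov).
I_D = (2.53 − 0.337) / 2.18 = 1.01 mA.

I_D = 1.01 mA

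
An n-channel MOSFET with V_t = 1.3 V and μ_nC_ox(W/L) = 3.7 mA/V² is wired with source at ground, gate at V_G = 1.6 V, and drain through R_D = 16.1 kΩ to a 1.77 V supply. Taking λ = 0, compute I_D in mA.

V_GS = V_G = 1.6 V, so V_ov = 1.6 − 1.3 = 0.3 V.
Assume saturation: I_D = ½ k_n V_ov² = 0.5 × 3.7 × 0.3² = 0.167 mA, giving V_DS = V_DD − I_D R_D = 1.77 − 0.167 × 16.1 = -0.911 V.
But -0.911 V < V_ov = 0.3 V, so the device is actually in triode.
In triode I_D = k_n[V_ov V_DS − ½ V_DS²] and I_D = (V_DD − V_DS)/R_D. Equating: 29.8 V_DS² − 18.87 V_DS + 1.77 = 0, giving V_DS = 0.114 V (the root below V_ov).
I_D = (1.77 − 0.114) / 16.1 = 0.103 mA.

I_D = 0.103 mA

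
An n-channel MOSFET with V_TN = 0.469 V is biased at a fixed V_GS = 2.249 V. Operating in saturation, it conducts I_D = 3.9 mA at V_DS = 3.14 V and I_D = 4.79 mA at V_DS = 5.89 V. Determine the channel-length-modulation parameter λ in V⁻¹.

With V_GS fixed, I_D ∝ (1 + λ V_DS) in saturation, so I_D2/I_D1 = (1 + λ V_DS2)/(1 + λ V_DS1).
4.79/3.9 = 1.228 = (1 + 5.89 λ)/(1 + 3.14 λ).
Solving: λ (I_D1 V_DS2 − I_D2 V_DS1) = I_D2 − I_D1, so λ = (4.79 − 3.9) / (3.9 × 5.89 − 4.79 × 3.14) = 0.89 / 7.93 = 0.112 V⁻¹.

λ = 0.112 V⁻¹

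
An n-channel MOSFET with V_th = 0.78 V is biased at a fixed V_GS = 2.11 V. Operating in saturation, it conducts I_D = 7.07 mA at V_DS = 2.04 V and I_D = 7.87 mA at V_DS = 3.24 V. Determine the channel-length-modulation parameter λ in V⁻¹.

λ = 0.117 V⁻¹

With V_GS fixed, I_D ∝ (1 + λ V_DS) in saturation, so I_D2/I_D1 = (1 + λ V_DS2)/(1 + λ V_DS1).
7.87/7.07 = 1.113 = (1 + 3.24 λ)/(1 + 2.04 λ).
Solving: λ (I_D1 V_DS2 − I_D2 V_DS1) = I_D2 − I_D1, so λ = (7.87 − 7.07) / (7.07 × 3.24 − 7.87 × 2.04) = 0.8 / 6.85 = 0.117 V⁻¹.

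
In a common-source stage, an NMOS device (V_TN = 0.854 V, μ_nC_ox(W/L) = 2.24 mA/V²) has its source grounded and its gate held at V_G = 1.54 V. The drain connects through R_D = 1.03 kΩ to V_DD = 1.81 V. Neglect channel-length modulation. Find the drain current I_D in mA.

I_D = 0.527 mA

V_GS = V_G = 1.54 V, so V_ov = 1.54 − 0.854 = 0.686 V.
Assume saturation: I_D = ½ k_n V_ov² = 0.5 × 2.24 × 0.686² = 0.527 mA, giving V_DS = V_DD − I_D R_D = 1.81 − 0.527 × 1.03 = 1.27 V.
V_DS = 1.27 V ≥ V_ov = 0.686 V, confirming saturation.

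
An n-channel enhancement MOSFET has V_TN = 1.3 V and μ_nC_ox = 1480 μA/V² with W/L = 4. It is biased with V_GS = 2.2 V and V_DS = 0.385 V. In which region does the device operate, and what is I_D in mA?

k_n = μ_nC_ox · (W/L) = 5.92 mA/V².
V_ov = V_GS − V_TN = 2.2 − 1.3 = 0.9 V.
Since V_DS = 0.385 V < V_ov = 0.9 V, the device is in the triode region.
I_D = k_n [V_ov · V_DS − ½ V_DS²] = 5.92 × [0.9 × 0.385 − 0.5 × 0.385²] = 1.61 mA.

Triode; I_D = 1.61 mA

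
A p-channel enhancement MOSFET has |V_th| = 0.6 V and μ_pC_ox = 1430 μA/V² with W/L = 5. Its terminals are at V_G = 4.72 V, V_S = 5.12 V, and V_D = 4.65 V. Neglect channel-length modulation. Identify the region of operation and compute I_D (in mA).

Cutoff; I_D = 0 mA

V_SG = V_S − V_G = 5.12 − 4.72 = 0.4 V; V_SD = V_S − V_D = 5.12 − 4.65 = 0.47 V.
V_SG = 0.4 V < |V_th| = 0.6 V, so the transistor is in cutoff.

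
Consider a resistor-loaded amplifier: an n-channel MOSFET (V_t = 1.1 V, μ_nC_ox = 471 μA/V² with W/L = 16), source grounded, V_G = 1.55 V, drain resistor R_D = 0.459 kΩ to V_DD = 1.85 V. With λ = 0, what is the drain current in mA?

V_GS = V_G = 1.55 V, so V_ov = 1.55 − 1.1 = 0.45 V.
k_n = μ_nC_ox · (W/L) = 7.536 mA/V².
Assume saturation: I_D = ½ k_n V_ov² = 0.5 × 7.536 × 0.45² = 0.763 mA, giving V_DS = V_DD − I_D R_D = 1.85 − 0.763 × 0.459 = 1.5 V.
V_DS = 1.5 V ≥ V_ov = 0.45 V, confirming saturation.

I_D = 0.763 mA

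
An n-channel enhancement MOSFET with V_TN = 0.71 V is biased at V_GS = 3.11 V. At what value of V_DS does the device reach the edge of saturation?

The boundary between triode and saturation is V_DS = V_GS − V_TN = V_ov.
V_ov = 3.11 − 0.71 = 2.4 V.

V_DS,sat = 2.40 V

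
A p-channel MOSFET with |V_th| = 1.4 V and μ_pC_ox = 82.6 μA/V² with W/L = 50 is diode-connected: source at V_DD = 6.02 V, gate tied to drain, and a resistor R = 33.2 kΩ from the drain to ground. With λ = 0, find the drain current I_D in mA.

I_D = 0.132 mA

With gate tied to drain, V_SG = V_SD ≥ V_SG − |V_th|, so the device is in saturation.
k_p = μ_pC_ox · (W/L) = 4.13 mA/V².
KCL at the drain: ½ k_p (V_SG − |V_th|)² = (V_DD − V_SG)/R.
Let x = V_SG − 1.4. Then 68.6 x² + x − 4.62 = 0, giving x = 0.252 V (positive root), so V_SG = 1.65 V.
I_D = (V_DD − V_SG)/R = (6.02 − 1.65) / 33.2 = 0.132 mA.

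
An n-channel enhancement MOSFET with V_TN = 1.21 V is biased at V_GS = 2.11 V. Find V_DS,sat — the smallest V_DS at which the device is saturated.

The boundary between triode and saturation is V_DS = V_GS − V_TN = V_ov.
V_ov = 2.11 − 1.21 = 0.9 V.

V_DS,sat = 0.900 V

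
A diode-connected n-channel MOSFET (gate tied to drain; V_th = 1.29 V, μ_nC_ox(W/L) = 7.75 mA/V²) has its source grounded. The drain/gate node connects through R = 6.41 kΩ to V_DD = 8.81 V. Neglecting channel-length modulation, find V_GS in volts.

V_GS = 1.82 V

With gate tied to drain, V_GS = V_DS ≥ V_GS − V_th, so the device is in saturation.
KCL at the drain: ½ k_n (V_GS − V_th)² = (V_DD − V_GS)/R.
Let x = V_GS − 1.29. Then 24.8 x² + x − 7.52 = 0, giving x = 0.53 V (positive root), so V_GS = 1.82 V.
I_D = (V_DD − V_GS)/R = (8.81 − 1.82) / 6.41 = 1.09 mA.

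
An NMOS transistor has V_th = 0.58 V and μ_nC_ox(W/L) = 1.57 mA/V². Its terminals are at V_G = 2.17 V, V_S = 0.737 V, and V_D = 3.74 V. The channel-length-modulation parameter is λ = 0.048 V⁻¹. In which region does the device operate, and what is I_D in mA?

Saturation; I_D = 0.654 mA

V_GS = V_G − V_S = 2.17 − 0.737 = 1.43 V; V_DS = V_D − V_S = 3.74 − 0.737 = 3 V.
V_ov = V_GS − V_th = 1.43 − 0.58 = 0.853 V.
Since V_DS = 3 V ≥ V_ov = 0.853 V, the device is in saturation.
I_D = ½ k_n V_ov² (1 + λ V_DS) = 0.5 × 1.57 × 0.853² × (1 + 0.048 × 3) = 0.654 mA.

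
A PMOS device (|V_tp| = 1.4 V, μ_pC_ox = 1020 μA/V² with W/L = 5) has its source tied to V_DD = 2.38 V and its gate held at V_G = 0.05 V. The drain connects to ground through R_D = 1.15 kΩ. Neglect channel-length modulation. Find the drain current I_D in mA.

I_D = 1.66 mA

V_SG = V_DD − V_G = 2.38 − 0.05 = 2.33 V, so V_ov = 2.33 − 1.4 = 0.93 V.
k_p = μ_pC_ox · (W/L) = 5.1 mA/V².
Assume saturation: I_D = ½ k_p V_ov² = 0.5 × 5.1 × 0.93² = 2.21 mA, giving V_SD = V_DD − I_D R_D = 2.38 − 2.21 × 1.15 = -0.156 V.
But -0.156 V < V_ov = 0.93 V, so the device is actually in triode.
In triode I_D = k_p[V_ov V_SD − ½ V_SD²] and I_D = (V_DD − V_SD)/R_D. Equating: 2.93 V_SD² − 6.454 V_SD + 2.38 = 0, giving V_SD = 0.468 V (the root below V_ov).
I_D = (2.38 − 0.468) / 1.15 = 1.66 mA.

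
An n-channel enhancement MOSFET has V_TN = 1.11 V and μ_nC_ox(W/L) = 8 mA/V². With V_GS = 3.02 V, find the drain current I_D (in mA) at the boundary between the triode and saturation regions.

I_D = 14.6 mA

At the boundary V_DS = V_ov = V_GS − V_TN = 3.02 − 1.11 = 1.91 V.
I_D = ½ k_n V_ov² = 0.5 × 8 × 1.91² = 14.6 mA.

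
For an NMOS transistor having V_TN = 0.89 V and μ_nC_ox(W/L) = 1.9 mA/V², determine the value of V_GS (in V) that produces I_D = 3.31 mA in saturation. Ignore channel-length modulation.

V_GS = 2.76 V

In saturation I_D = ½ k_n (V_GS − V_TN)², so V_GS − V_TN = √(2 I_D / k_n) = √(2 × 3.31 / 1.9) = 1.87 V.
V_GS = 0.89 + 1.87 = 2.76 V.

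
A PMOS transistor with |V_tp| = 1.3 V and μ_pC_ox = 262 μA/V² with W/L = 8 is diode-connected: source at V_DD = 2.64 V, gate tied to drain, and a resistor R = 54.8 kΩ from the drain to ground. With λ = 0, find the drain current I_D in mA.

With gate tied to drain, V_SG = V_SD ≥ V_SG − |V_tp|, so the device is in saturation.
k_p = μ_pC_ox · (W/L) = 2.096 mA/V².
KCL at the drain: ½ k_p (V_SG − |V_tp|)² = (V_DD − V_SG)/R.
Let x = V_SG − 1.3. Then 57.4 x² + x − 1.34 = 0, giving x = 0.144 V (positive root), so V_SG = 1.44 V.
I_D = (V_DD − V_SG)/R = (2.64 − 1.44) / 54.8 = 0.0218 mA.

I_D = 0.0218 mA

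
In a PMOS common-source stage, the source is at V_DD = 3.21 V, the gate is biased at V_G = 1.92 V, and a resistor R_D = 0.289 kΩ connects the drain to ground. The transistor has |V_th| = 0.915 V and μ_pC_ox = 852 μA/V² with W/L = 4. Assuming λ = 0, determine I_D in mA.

I_D = 0.240 mA

V_SG = V_DD − V_G = 3.21 − 1.92 = 1.29 V, so V_ov = 1.29 − 0.915 = 0.375 V.
k_p = μ_pC_ox · (W/L) = 3.408 mA/V².
Assume saturation: I_D = ½ k_p V_ov² = 0.5 × 3.408 × 0.375² = 0.24 mA, giving V_SD = V_DD − I_D R_D = 3.21 − 0.24 × 0.289 = 3.14 V.
V_SD = 3.14 V ≥ V_ov = 0.375 V, confirming saturation.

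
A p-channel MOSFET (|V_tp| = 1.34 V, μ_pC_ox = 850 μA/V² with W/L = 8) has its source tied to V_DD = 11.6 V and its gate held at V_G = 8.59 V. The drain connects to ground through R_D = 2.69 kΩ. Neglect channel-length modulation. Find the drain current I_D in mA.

I_D = 4.16 mA

V_SG = V_DD − V_G = 11.6 − 8.59 = 3.01 V, so V_ov = 3.01 − 1.34 = 1.67 V.
k_p = μ_pC_ox · (W/L) = 6.8 mA/V².
Assume saturation: I_D = ½ k_p V_ov² = 0.5 × 6.8 × 1.67² = 9.48 mA, giving V_SD = V_DD − I_D R_D = 11.6 − 9.48 × 2.69 = -13.9 V.
But -13.9 V < V_ov = 1.67 V, so the device is actually in triode.
In triode I_D = k_p[V_ov V_SD − ½ V_SD²] and I_D = (V_DD − V_SD)/R_D. Equating: 9.15 V_SD² − 31.55 V_SD + 11.6 = 0, giving V_SD = 0.418 V (the root below V_ov).
I_D = (11.6 − 0.418) / 2.69 = 4.16 mA.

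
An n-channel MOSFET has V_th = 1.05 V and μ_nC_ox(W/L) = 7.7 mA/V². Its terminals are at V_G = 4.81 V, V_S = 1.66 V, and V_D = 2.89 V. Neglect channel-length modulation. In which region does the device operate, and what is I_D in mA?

Triode; I_D = 14.1 mA

V_GS = V_G − V_S = 4.81 − 1.66 = 3.15 V; V_DS = V_D − V_S = 2.89 − 1.66 = 1.23 V.
V_ov = V_GS − V_th = 3.15 − 1.05 = 2.1 V.
Since V_DS = 1.23 V < V_ov = 2.1 V, the device is in the triode region.
I_D = k_n [V_ov · V_DS − ½ V_DS²] = 7.7 × [2.1 × 1.23 − 0.5 × 1.23²] = 14.1 mA.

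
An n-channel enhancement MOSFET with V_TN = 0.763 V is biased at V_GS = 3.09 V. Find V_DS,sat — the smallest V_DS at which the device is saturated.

The boundary between triode and saturation is V_DS = V_GS − V_TN = V_ov.
V_ov = 3.09 − 0.763 = 2.33 V.

V_DS,sat = 2.33 V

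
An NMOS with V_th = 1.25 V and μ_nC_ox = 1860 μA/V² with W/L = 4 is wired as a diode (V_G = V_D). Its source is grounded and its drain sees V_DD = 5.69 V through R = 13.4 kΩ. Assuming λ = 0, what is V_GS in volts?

V_GS = 1.54 V

With gate tied to drain, V_GS = V_DS ≥ V_GS − V_th, so the device is in saturation.
k_n = μ_nC_ox · (W/L) = 7.44 mA/V².
KCL at the drain: ½ k_n (V_GS − V_th)² = (V_DD − V_GS)/R.
Let x = V_GS − 1.25. Then 49.8 x² + x − 4.44 = 0, giving x = 0.289 V (positive root), so V_GS = 1.54 V.
I_D = (V_DD − V_GS)/R = (5.69 − 1.54) / 13.4 = 0.31 mA.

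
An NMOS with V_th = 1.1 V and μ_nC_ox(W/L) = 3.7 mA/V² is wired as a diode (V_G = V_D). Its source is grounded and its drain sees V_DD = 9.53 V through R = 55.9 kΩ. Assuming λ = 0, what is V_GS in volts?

V_GS = 1.38 V

With gate tied to drain, V_GS = V_DS ≥ V_GS − V_th, so the device is in saturation.
KCL at the drain: ½ k_n (V_GS − V_th)² = (V_DD − V_GS)/R.
Let x = V_GS − 1.1. Then 103 x² + x − 8.43 = 0, giving x = 0.281 V (positive root), so V_GS = 1.38 V.
I_D = (V_DD − V_GS)/R = (9.53 − 1.38) / 55.9 = 0.146 mA.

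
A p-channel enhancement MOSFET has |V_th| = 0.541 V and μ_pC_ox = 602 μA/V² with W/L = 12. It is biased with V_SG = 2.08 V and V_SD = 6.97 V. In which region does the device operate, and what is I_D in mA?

Saturation; I_D = 8.56 mA

k_p = μ_pC_ox · (W/L) = 7.224 mA/V².
V_ov = V_SG − |V_th| = 2.08 − 0.541 = 1.54 V.
Since V_SD = 6.97 V ≥ V_ov = 1.54 V, the device is in saturation.
I_D = ½ k_p V_ov² = 0.5 × 7.224 × 1.54² = 8.56 mA.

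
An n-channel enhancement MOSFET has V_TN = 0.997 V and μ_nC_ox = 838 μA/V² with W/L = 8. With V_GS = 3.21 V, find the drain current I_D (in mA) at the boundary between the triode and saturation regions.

I_D = 16.4 mA

At the boundary V_DS = V_ov = V_GS − V_TN = 3.21 − 0.997 = 2.21 V.
k_n = μ_nC_ox · (W/L) = 6.704 mA/V².
I_D = ½ k_n V_ov² = 0.5 × 6.704 × 2.21² = 16.4 mA.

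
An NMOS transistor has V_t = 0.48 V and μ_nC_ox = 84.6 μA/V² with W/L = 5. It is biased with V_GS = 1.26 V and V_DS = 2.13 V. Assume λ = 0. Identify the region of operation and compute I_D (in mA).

Saturation; I_D = 0.129 mA

k_n = μ_nC_ox · (W/L) = 0.423 mA/V².
V_ov = V_GS − V_t = 1.26 − 0.48 = 0.78 V.
Since V_DS = 2.13 V ≥ V_ov = 0.78 V, the device is in saturation.
I_D = ½ k_n V_ov² = 0.5 × 0.423 × 0.78² = 0.129 mA.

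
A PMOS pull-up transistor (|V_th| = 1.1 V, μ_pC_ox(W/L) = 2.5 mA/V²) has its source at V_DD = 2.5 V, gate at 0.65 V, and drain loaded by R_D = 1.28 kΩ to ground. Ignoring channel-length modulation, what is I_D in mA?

V_SG = V_DD − V_G = 2.5 − 0.65 = 1.85 V, so V_ov = 1.85 − 1.1 = 0.75 V.
Assume saturation: I_D = ½ k_p V_ov² = 0.5 × 2.5 × 0.75² = 0.703 mA, giving V_SD = V_DD − I_D R_D = 2.5 − 0.703 × 1.28 = 1.6 V.
V_SD = 1.6 V ≥ V_ov = 0.75 V, confirming saturation.

I_D = 0.703 mA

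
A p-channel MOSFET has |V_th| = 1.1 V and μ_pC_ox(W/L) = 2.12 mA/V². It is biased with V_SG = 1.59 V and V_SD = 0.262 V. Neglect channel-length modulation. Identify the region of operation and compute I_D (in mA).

V_ov = V_SG − |V_th| = 1.59 − 1.1 = 0.49 V.
Since V_SD = 0.262 V < V_ov = 0.49 V, the device is in the triode region.
I_D = k_p [V_ov · V_SD − ½ V_SD²] = 2.12 × [0.49 × 0.262 − 0.5 × 0.262²] = 0.199 mA.

Triode; I_D = 0.199 mA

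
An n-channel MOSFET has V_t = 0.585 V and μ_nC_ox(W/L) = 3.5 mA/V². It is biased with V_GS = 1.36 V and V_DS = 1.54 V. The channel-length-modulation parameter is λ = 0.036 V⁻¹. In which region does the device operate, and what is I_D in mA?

V_ov = V_GS − V_t = 1.36 − 0.585 = 0.775 V.
Since V_DS = 1.54 V ≥ V_ov = 0.775 V, the device is in saturation.
I_D = ½ k_n V_ov² (1 + λ V_DS) = 0.5 × 3.5 × 0.775² × (1 + 0.036 × 1.54) = 1.11 mA.

Saturation; I_D = 1.11 mA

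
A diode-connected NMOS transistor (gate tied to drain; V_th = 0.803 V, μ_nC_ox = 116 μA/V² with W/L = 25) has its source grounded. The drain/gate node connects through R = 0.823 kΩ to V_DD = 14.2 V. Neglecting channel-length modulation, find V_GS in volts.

With gate tied to drain, V_GS = V_DS ≥ V_GS − V_th, so the device is in saturation.
k_n = μ_nC_ox · (W/L) = 2.9 mA/V².
KCL at the drain: ½ k_n (V_GS − V_th)² = (V_DD − V_GS)/R.
Let x = V_GS − 0.803. Then 1.19 x² + x − 13.4 = 0, giving x = 2.96 V (positive root), so V_GS = 3.76 V.
I_D = (V_DD − V_GS)/R = (14.2 − 3.76) / 0.823 = 12.7 mA.

V_GS = 3.76 V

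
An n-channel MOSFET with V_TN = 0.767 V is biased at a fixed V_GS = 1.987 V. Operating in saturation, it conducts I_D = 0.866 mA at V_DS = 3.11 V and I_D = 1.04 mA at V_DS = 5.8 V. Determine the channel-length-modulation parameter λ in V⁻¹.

λ = 0.0973 V⁻¹

With V_GS fixed, I_D ∝ (1 + λ V_DS) in saturation, so I_D2/I_D1 = (1 + λ V_DS2)/(1 + λ V_DS1).
1.04/0.866 = 1.201 = (1 + 5.8 λ)/(1 + 3.11 λ).
Solving: λ (I_D1 V_DS2 − I_D2 V_DS1) = I_D2 − I_D1, so λ = (1.04 − 0.866) / (0.866 × 5.8 − 1.04 × 3.11) = 0.174 / 1.79 = 0.0973 V⁻¹.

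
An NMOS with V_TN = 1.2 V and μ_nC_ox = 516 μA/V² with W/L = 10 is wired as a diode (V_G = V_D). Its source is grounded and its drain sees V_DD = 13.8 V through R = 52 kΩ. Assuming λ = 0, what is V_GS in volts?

With gate tied to drain, V_GS = V_DS ≥ V_GS − V_TN, so the device is in saturation.
k_n = μ_nC_ox · (W/L) = 5.16 mA/V².
KCL at the drain: ½ k_n (V_GS − V_TN)² = (V_DD − V_GS)/R.
Let x = V_GS − 1.2. Then 134 x² + x − 12.6 = 0, giving x = 0.303 V (positive root), so V_GS = 1.5 V.
I_D = (V_DD − V_GS)/R = (13.8 − 1.5) / 52 = 0.236 mA.

V_GS = 1.50 V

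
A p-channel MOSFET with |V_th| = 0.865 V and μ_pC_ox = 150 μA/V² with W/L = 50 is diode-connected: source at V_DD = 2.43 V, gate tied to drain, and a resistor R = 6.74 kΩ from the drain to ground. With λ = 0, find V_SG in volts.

With gate tied to drain, V_SG = V_SD ≥ V_SG − |V_th|, so the device is in saturation.
k_p = μ_pC_ox · (W/L) = 7.5 mA/V².
KCL at the drain: ½ k_p (V_SG − |V_th|)² = (V_DD − V_SG)/R.
Let x = V_SG − 0.865. Then 25.3 x² + x − 1.565 = 0, giving x = 0.23 V (positive root), so V_SG = 1.09 V.
I_D = (V_DD − V_SG)/R = (2.43 − 1.09) / 6.74 = 0.198 mA.

V_SG = 1.09 V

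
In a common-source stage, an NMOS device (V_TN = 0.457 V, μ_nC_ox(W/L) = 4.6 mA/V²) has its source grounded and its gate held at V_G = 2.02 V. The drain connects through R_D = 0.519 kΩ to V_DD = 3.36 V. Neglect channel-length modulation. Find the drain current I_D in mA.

V_GS = V_G = 2.02 V, so V_ov = 2.02 − 0.457 = 1.56 V.
Assume saturation: I_D = ½ k_n V_ov² = 0.5 × 4.6 × 1.56² = 5.62 mA, giving V_DS = V_DD − I_D R_D = 3.36 − 5.62 × 0.519 = 0.444 V.
But 0.444 V < V_ov = 1.56 V, so the device is actually in triode.
In triode I_D = k_n[V_ov V_DS − ½ V_DS²] and I_D = (V_DD − V_DS)/R_D. Equating: 1.19 V_DS² − 4.732 V_DS + 3.36 = 0, giving V_DS = 0.927 V (the root below V_ov).
I_D = (3.36 − 0.927) / 0.519 = 4.69 mA.

I_D = 4.69 mA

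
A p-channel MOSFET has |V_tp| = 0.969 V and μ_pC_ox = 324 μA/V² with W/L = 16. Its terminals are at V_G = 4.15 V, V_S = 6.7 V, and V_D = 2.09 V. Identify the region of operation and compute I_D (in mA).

Saturation; I_D = 6.48 mA

V_SG = V_S − V_G = 6.7 − 4.15 = 2.55 V; V_SD = V_S − V_D = 6.7 − 2.09 = 4.61 V.
k_p = μ_pC_ox · (W/L) = 5.184 mA/V².
V_ov = V_SG − |V_tp| = 2.55 − 0.969 = 1.58 V.
Since V_SD = 4.61 V ≥ V_ov = 1.58 V, the device is in saturation.
I_D = ½ k_p V_ov² = 0.5 × 5.184 × 1.58² = 6.48 mA.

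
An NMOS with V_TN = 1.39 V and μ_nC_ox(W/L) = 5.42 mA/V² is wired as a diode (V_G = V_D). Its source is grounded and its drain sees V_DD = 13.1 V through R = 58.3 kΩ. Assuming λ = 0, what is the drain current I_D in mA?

I_D = 0.196 mA

With gate tied to drain, V_GS = V_DS ≥ V_GS − V_TN, so the device is in saturation.
KCL at the drain: ½ k_n (V_GS − V_TN)² = (V_DD − V_GS)/R.
Let x = V_GS − 1.39. Then 158 x² + x − 11.71 = 0, giving x = 0.269 V (positive root), so V_GS = 1.66 V.
I_D = (V_DD − V_GS)/R = (13.1 − 1.66) / 58.3 = 0.196 mA.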